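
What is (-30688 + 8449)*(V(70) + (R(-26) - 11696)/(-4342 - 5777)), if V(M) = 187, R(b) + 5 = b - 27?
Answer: -14114403891/3373 ≈ -4.1845e+6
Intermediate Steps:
R(b) = -32 + b (R(b) = -5 + (b - 27) = -5 + (-27 + b) = -32 + b)
(-30688 + 8449)*(V(70) + (R(-26) - 11696)/(-4342 - 5777)) = (-30688 + 8449)*(187 + ((-32 - 26) - 11696)/(-4342 - 5777)) = -22239*(187 + (-58 - 11696)/(-10119)) = -22239*(187 - 11754*(-1/10119)) = -22239*(187 + 3918/3373) = -22239*634669/3373 = -14114403891/3373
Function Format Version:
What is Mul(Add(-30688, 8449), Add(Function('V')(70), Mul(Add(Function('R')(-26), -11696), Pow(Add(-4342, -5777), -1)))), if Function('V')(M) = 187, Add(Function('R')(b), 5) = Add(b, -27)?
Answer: Rational(-14114403891, 3373) ≈ -4.1845e+6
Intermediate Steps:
Function('R')(b) = Add(-32, b) (Function('R')(b) = Add(-5, Add(b, -27)) = Add(-5, Add(-27, b)) = Add(-32, b))
Mul(Add(-30688, 8449), Add(Function('V')(70), Mul(Add(Function('R')(-26), -11696), Pow(Add(-4342, -5777), -1)))) = Mul(Add(-30688, 8449), Add(187, Mul(Add(Add(-32, -26), -11696), Pow(Add(-4342, -5777), -1)))) = Mul(-22239, Add(187, Mul(Add(-58, -11696), Pow(-10119, -1)))) = Mul(-22239, Add(187, Mul(-11754, Rational(-1, 10119)))) = Mul(-22239, Add(187, Rational(3918, 3373))) = Mul(-22239, Rational(634669, 3373)) = Rational(-14114403891, 3373)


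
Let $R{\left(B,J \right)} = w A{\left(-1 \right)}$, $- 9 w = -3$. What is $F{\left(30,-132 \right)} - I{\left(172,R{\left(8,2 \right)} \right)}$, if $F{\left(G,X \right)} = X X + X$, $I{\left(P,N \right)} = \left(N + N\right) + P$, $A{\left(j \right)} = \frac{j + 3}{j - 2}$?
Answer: $\frac{154084}{9} \approx 17120.0$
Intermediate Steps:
$A{\left(j \right)} = \frac{3 + j}{-2 + j}$
$w = \frac{1}{3}$ ($w = \left(- \frac{1}{9}\right) \left(-3\right) = \frac{1}{3} \approx 0.33333$)
$R{\left(B,J \right)} = - \frac{2}{9}$ ($R{\left(B,J \right)} = \frac{\frac{1}{-2 - 1} \left(3 - 1\right)}{3} = \frac{\frac{1}{-3} \cdot 2}{3} = \frac{\left(- \frac{1}{3}\right) 2}{3} = \frac{1}{3} \left(- \frac{2}{3}\right) = - \frac{2}{9}$)
$I{\left(P,N \right)} = P + 2 N$ ($I{\left(P,N \right)} = 2 N + P = P + 2 N$)
$F{\left(G,X \right)} = X + X^{2}$ ($F{\left(G,X \right)} = X^{2} + X = X + X^{2}$)
$F{\left(30,-132 \right)} - I{\left(172,R{\left(8,2 \right)} \right)} = - 132 \left(1 - 132\right) - \left(172 + 2 \left(- \frac{2}{9}\right)\right) = \left(-132\right) \left(-131\right) - \left(172 - \frac{4}{9}\right) = 17292 - \frac{1544}{9} = \frac{154084}{9}$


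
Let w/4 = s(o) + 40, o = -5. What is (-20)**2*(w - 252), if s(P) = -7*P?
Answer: 19200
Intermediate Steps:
w = 300 (w = 4*(-7*(-5) + 40) = 4*(35 + 40) = 4*75 = 300)
(-20)**2*(w - 252) = (-20)**2*(300 - 252) = 400*48 = 19200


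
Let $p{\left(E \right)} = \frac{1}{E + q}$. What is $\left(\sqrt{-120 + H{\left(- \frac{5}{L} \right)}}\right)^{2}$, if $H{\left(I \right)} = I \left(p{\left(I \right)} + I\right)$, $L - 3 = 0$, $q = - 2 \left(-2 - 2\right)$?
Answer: $- \frac{20090}{171} \approx -117.49$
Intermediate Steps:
$q = 8$ ($q = \left(-2\right) \left(-4\right) = 8$)
$L = 3$ ($L = 3 + 0 = 3$)
$p{\left(E \right)} = \frac{1}{8 + E}$ ($p{\left(E \right)} = \frac{1}{E + 8} = \frac{1}{8 + E}$)
$H{\left(I \right)} = I \left(I + \frac{1}{8 + I}\right)$ ($H{\left(I \right)} = I \left(\frac{1}{8 + I} + I\right) = I \left(I + \frac{1}{8 + I}\right)$)
$\left(\sqrt{-120 + H{\left(- \frac{5}{L} \right)}}\right)^{2} = \left(\sqrt{-120 + \frac{- \frac{5}{3} \left(1 + - \frac{5}{3} \left(8 - \frac{5}{3}\right)\right)}{8 - \frac{5}{3}}}\right)^{2} = \left(\sqrt{-120 + \frac{\left(-5\right) \frac{1}{3} \left(1 + \left(-5\right) \frac{1}{3} \left(8 - \frac{5}{3}\right)\right)}{8 - \frac{5}{3}}}\right)^{2} = \left(\sqrt{-120 - \frac{5 \left(1 - \frac{5 \left(8 - \frac{5}{3}\right)}{3}\right)}{3 \left(8 - \frac{5}{3}\right)}}\right)^{2} = \left(\sqrt{-120 - \frac{5 \left(1 - \frac{95}{9}\right)}{3 \cdot \frac{19}{3}}}\right)^{2} = \left(\sqrt{-120 - \frac{5 \left(1 - \frac{95}{9}\right)}{19}}\right)^{2} = \left(\sqrt{-120 - \frac{5}{19} \left(- \frac{86}{9}\right)}\right)^{2} = \left(\sqrt{-120 + \frac{430}{171}}\right)^{2} = \left(\sqrt{- \frac{20090}{171}}\right)^{2} = \left(\frac{7 i \sqrt{7790}}{57}\right)^{2} = - \frac{20090}{171}$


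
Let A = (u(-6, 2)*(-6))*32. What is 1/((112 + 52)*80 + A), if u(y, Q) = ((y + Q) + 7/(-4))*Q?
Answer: 1/15328 ≈ 6.5240e-5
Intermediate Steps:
u(y, Q) = Q*(-7/4 + Q + y) (u(y, Q) = ((Q + y) + 7*(-¼))*Q = ((Q + y) - 7/4)*Q = (-7/4 + Q + y)*Q = Q*(-7/4 + Q + y))
A = 2208 (A = (((¼)*2*(-7 + 4*2 + 4*(-6)))*(-6))*32 = (((¼)*2*(-7 + 8 - 24))*(-6))*32 = (((¼)*2*(-23))*(-6))*32 = -23/2*(-6)*32 = 69*32 = 2208)
1/((112 + 52)*80 + A) = 1/((112 + 52)*80 + 2208) = 1/(164*80 + 2208) = 1/(13120 + 2208) = 1/15328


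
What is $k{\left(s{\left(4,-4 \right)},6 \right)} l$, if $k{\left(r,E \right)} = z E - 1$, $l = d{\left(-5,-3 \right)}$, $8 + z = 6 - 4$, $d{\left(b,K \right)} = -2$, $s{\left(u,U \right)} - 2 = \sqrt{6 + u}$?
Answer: $74$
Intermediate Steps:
$s{\left(u,U \right)} = 2 + \sqrt{6 + u}$
$z = -6$ ($z = -8 + \left(6 - 4\right) = -8 + 2 = -6$)
$l = -2$
$k{\left(r,E \right)} = -1 - 6 E$ ($k{\left(r,E \right)} = - 6 E - 1 = -1 - 6 E$)
$k{\left(s{\left(4,-4 \right)},6 \right)} l = \left(-1 - 36\right) \left(-2\right) = \left(-37\right) \left(-2\right) = 74$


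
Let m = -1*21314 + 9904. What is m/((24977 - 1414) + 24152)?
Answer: -2282/9543 ≈ -0.23913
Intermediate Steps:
m = -11410 (m = -21314 + 9904 = -11410)
m/((24977 - 1414) + 24152) = -11410/((24977 - 1414) + 24152) = -11410/(23563 + 24152) = -11410/47715 = -11410*1/47715 = -2282/9543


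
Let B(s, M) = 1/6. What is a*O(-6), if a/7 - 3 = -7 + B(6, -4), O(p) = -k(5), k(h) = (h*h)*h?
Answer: 20125/6 ≈ 3354.2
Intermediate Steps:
B(s, M) = 1/6
k(h) = h**3 (k(h) = h**2*h = h**3)
O(p) = -125 (O(p) = -1*5**3 = -1*125 = -125)
a = -161/6 (a = 21 + 7*(-7 + 1/6) = 21 + 7*(-41/6) = 21 - 287/6 = -161/6 ≈ -26.833)
a*O(-6) = -161/6*(-125) = 20125/6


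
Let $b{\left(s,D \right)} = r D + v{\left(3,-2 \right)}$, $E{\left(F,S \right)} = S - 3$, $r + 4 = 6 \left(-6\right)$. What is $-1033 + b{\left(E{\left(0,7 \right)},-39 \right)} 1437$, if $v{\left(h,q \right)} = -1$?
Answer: $2239250$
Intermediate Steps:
$r = -40$ ($r = -4 + 6 \left(-6\right) = -4 - 36 = -40$)
$E{\left(F,S \right)} = -3 + S$
$b{\left(s,D \right)} = -1 - 40 D$ ($b{\left(s,D \right)} = - 40 D - 1 = -1 - 40 D$)
$-1033 + b{\left(E{\left(0,7 \right)},-39 \right)} 1437 = -1033 + \left(-1 - -1560\right) 1437 = -1033 + \left(-1 + 1560\right) 1437 = -1033 + 1559 \cdot 1437 = -1033 + 2240283 = 2239250$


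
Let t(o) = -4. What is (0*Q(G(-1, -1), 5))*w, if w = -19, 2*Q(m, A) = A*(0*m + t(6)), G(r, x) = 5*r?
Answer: 0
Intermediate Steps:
Q(m, A) = -2*A (Q(m, A) = (A*(0*m - 4))/2 = (A*(0 - 4))/2 = (A*(-4))/2 = (-4*A)/2 = -2*A)
(0*Q(G(-1, -1), 5))*w = (0*(-2*5))*(-19) = (0*(-10))*(-19) = 0*(-19) = 0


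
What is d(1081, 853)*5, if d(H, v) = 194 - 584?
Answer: -1950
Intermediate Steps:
d(H, v) = -390
d(1081, 853)*5 = -390*5 = -1950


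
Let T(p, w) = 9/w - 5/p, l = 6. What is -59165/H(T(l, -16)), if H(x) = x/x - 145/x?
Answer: -3964055/7027 ≈ -564.12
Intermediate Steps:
T(p, w) = -5/p + 9/w
H(x) = 1 - 145/x
-59165/H(T(l, -16)) = -59165*(-5/6 + 9/(-16))/(-145 + (-5/6 + 9/(-16))) = -59165*(-5*⅙ + 9*(-1/16))/(-145 + (-5*⅙ + 9*(-1/16))) = -59165*(-⅚ - 9/16)/(-145 + (-⅚ - 9/16)) = -59165*(-67/(48*(-145 - 67/48))) = -59165/((-48/67*(-7027/48))) = -59165/7027/67 = -59165*67/7027 = -3964055/7027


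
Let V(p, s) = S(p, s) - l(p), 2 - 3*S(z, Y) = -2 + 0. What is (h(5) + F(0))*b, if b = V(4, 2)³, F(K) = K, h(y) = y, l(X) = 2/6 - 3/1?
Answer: 320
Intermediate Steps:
S(z, Y) = 4/3 (S(z, Y) = ⅔ - (-2 + 0)/3 = ⅔ - ⅓*(-2) = ⅔ + ⅔ = 4/3)
l(X) = -8/3 (l(X) = 2*(⅙) - 3*1 = ⅓ - 3 = -8/3)
V(p, s) = 4 (V(p, s) = 4/3 - 1*(-8/3) = 4/3 + 8/3 = 4)
b = 64 (b = 4³ = 64)
(h(5) + F(0))*b = (5 + 0)*64 = 5*64 = 320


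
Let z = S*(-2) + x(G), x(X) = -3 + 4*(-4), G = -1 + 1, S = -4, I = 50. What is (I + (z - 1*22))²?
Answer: 289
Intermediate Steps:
G = 0
x(X) = -19 (x(X) = -3 - 16 = -19)
z = -11 (z = -4*(-2) - 19 = 8 - 19 = -11)
(I + (z - 1*22))² = (50 + (-11 - 1*22))² = (50 + (-11 - 22))² = (50 - 33)² = 17² = 289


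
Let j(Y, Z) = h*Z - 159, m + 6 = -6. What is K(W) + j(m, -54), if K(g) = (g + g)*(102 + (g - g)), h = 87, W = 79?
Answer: 11259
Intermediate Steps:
m = -12 (m = -6 - 6 = -12)
K(g) = 204*g (K(g) = (2*g)*(102 + 0) = (2*g)*102 = 204*g)
j(Y, Z) = -159 + 87*Z (j(Y, Z) = 87*Z - 159 = -159 + 87*Z)
K(W) + j(m, -54) = 204*79 + (-159 + 87*(-54)) = 16116 + (-159 - 4698) = 16116 - 4857 = 11259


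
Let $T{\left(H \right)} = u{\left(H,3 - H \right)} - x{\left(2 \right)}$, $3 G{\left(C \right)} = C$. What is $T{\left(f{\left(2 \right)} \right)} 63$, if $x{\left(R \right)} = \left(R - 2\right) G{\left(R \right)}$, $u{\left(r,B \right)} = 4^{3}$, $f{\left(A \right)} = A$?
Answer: $4032$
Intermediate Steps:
$G{\left(C \right)} = \frac{C}{3}$
$u{\left(r,B \right)} = 64$
$x{\left(R \right)} = \frac{R \left(-2 + R\right)}{3}$ ($x{\left(R \right)} = \left(R - 2\right) \frac{R}{3} = \left(-2 + R\right) \frac{R}{3} = \frac{R \left(-2 + R\right)}{3}$)
$T{\left(H \right)} = 64$ ($T{\left(H \right)} = 64 - \frac{1}{3} \cdot 2 \left(-2 + 2\right) = 64 - \frac{1}{3} \cdot 2 \cdot 0 = 64 - 0 = 64 + 0 = 64$)
$T{\left(f{\left(2 \right)} \right)} 63 = 64 \cdot 63 = 4032$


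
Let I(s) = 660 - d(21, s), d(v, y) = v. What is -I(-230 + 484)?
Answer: -639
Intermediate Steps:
I(s) = 639 (I(s) = 660 - 1*21 = 660 - 21 = 639)
-I(-230 + 484) = -1*639 = -639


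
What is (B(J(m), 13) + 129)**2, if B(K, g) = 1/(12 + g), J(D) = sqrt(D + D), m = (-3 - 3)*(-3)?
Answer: 10407076/625 ≈ 16651.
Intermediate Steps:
m = 18 (m = -6*(-3) = 18)
J(D) = sqrt(2)*sqrt(D) (J(D) = sqrt(2*D) = sqrt(2)*sqrt(D))
(B(J(m), 13) + 129)**2 = (1/(12 + 13) + 129)**2 = (1/25 + 129)**2 = (3226/25)**2 = 10407076/625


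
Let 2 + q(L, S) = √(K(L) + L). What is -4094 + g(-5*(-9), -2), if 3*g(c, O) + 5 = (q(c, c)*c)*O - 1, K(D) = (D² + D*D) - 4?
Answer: -4036 - 30*√4091 ≈ -5954.8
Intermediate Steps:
K(D) = -4 + 2*D² (K(D) = (D² + D²) - 4 = 2*D² - 4 = -4 + 2*D²)
q(L, S) = -2 + √(-4 + L + 2*L²) (q(L, S) = -2 + √((-4 + 2*L²) + L) = -2 + √(-4 + L + 2*L²))
g(c, O) = -2 + O*c*(-2 + √(-4 + c + 2*c²))/3 (g(c, O) = -5/3 + (((-2 + √(-4 + c + 2*c²))*c)*O - 1)/3 = -5/3 + ((c*(-2 + √(-4 + c + 2*c²)))*O - 1)/3 = -5/3 + (O*c*(-2 + √(-4 + c + 2*c²)) - 1)/3 = -5/3 + (-1 + O*c*(-2 + √(-4 + c + 2*c²)))/3 = -5/3 + (-⅓ + O*c*(-2 + √(-4 + c + 2*c²))/3) = -2 + O*c*(-2 + √(-4 + c + 2*c²))/3)
-4094 + g(-5*(-9), -2) = -4094 + (-2 + (⅓)*(-2)*(-5*(-9))*(-2 + √(-4 - 5*(-9) + 2*(-5*(-9))²))) = -4094 + (-2 + (⅓)*(-2)*45*(-2 + √(-4 + 45 + 2*45²))) = -4094 + (-2 + (⅓)*(-2)*45*(-2 + √(-4 + 45 + 2*2025))) = -4094 + (-2 + (⅓)*(-2)*45*(-2 + √(-4 + 45 + 4050))) = -4094 + (-2 + (⅓)*(-2)*45*(-2 + √4091)) = -4094 + (-2 + (60 - 30*√4091)) = -4094 + (58 - 30*√4091) = -4036 - 30*√4091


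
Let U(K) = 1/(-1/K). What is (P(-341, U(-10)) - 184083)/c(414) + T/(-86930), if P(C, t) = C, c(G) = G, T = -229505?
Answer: -1593696325/3598902 ≈ -442.83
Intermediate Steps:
U(K) = -K
(P(-341, U(-10)) - 184083)/c(414) + T/(-86930) = (-341 - 184083)/414 - 229505/(-86930) = -184424*1/414 - 229505*(-1/86930) = -92212/207 + 45901/17386 = -1593696325/3598902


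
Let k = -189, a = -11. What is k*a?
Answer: 2079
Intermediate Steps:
k*a = -189*(-11) = 2079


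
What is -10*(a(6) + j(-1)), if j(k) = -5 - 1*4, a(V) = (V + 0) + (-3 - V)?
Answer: 120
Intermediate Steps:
a(V) = -3 (a(V) = V + (-3 - V) = -3)
j(k) = -9 (j(k) = -5 - 4 = -9)
-10*(a(6) + j(-1)) = -10*(-3 - 9) = -10*(-12) = 120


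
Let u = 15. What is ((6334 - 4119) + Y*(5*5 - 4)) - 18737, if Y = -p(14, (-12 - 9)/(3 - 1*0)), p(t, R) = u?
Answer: -16837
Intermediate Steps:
p(t, R) = 15
Y = -15 (Y = -1*15 = -15)
((6334 - 4119) + Y*(5*5 - 4)) - 18737 = ((6334 - 4119) - 15*(5*5 - 4)) - 18737 = (2215 - 15*(25 - 4)) - 18737 = (2215 - 15*21) - 18737 = (2215 - 315) - 18737 = 1900 - 18737 = -16837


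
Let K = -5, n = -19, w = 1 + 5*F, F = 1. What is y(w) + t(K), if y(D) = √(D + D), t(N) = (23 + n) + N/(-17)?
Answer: 73/17 + 2*√3 ≈ 7.7582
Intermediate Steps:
w = 6 (w = 1 + 5*1 = 1 + 5 = 6)
t(N) = 4 - N/17 (t(N) = (23 - 19) + N/(-17) = 4 + N*(-1/17) = 4 - N/17)
y(D) = √2*√D (y(D) = √(2*D) = √2*√D)
y(w) + t(K) = √2*√6 + (4 - 1/17*(-5)) = 2*√3 + (4 + 5/17) = 2*√3 + 73/17 = 73/17 + 2*√3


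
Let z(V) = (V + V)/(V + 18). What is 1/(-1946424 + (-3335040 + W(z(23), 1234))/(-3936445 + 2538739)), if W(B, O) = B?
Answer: -28652973/55770765950255 ≈ -5.1376e-7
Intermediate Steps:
z(V) = 2*V/(18 + V) (z(V) = (2*V)/(18 + V) = 2*V/(18 + V))
1/(-1946424 + (-3335040 + W(z(23), 1234))/(-3936445 + 2538739)) = 1/(-1946424 + (-3335040 + 2*23/(18 + 23))/(-3936445 + 2538739)) = 1/(-1946424 + (-3335040 + 2*23/41)/(-1397706)) = 1/(-1946424 + (-3335040 + 2*23*(1/41))*(-1/1397706)) = 1/(-1946424 + (-3335040 + 46/41)*(-1/1397706)) = 1/(-1946424 - 136736594/41*(-1/1397706)) = 1/(-1946424 + 68368297/28652973) = 1/(-55770765950255/28652973) = -28652973/55770765950255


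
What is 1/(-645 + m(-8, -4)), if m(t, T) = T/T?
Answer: -1/644 ≈ -0.0015528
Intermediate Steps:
m(t, T) = 1
1/(-645 + m(-8, -4)) = 1/(-645 + 1) = 1/(-644) = -1/644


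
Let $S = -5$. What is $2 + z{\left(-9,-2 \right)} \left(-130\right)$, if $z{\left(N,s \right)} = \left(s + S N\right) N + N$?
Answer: $51482$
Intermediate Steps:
$z{\left(N,s \right)} = N + N \left(s - 5 N\right)$ ($z{\left(N,s \right)} = \left(s - 5 N\right) N + N = N \left(s - 5 N\right) + N = N + N \left(s - 5 N\right)$)
$2 + z{\left(-9,-2 \right)} \left(-130\right) = 2 + - 9 \left(1 - 2 - -45\right) \left(-130\right) = 2 + - 9 \left(1 - 2 + 45\right) \left(-130\right) = 2 + \left(-9\right) 44 \left(-130\right) = 2 - -51480 = 2 + 51480 = 51482$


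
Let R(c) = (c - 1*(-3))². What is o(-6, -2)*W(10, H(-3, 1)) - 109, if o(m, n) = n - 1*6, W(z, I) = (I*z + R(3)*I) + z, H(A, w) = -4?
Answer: 1283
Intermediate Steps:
R(c) = (3 + c)² (R(c) = (c + 3)² = (3 + c)²)
W(z, I) = z + 36*I + I*z (W(z, I) = (I*z + (3 + 3)²*I) + z = (I*z + 6²*I) + z = (I*z + 36*I) + z = (36*I + I*z) + z = z + 36*I + I*z)
o(m, n) = -6 + n (o(m, n) = n - 6 = -6 + n)
o(-6, -2)*W(10, H(-3, 1)) - 109 = (-6 - 2)*(10 + 36*(-4) - 4*10) - 109 = -8*(10 - 144 - 40) - 109 = -8*(-174) - 109 = 1392 - 109 = 1283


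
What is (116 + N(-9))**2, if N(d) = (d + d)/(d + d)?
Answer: 13689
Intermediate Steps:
N(d) = 1 (N(d) = (2*d)/((2*d)) = (2*d)*(1/(2*d)) = 1)
(116 + N(-9))**2 = (116 + 1)**2 = 117**2 = 13689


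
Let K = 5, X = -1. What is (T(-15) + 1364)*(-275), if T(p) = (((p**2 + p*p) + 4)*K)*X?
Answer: 249150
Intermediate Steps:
T(p) = -20 - 10*p**2 (T(p) = (((p**2 + p*p) + 4)*5)*(-1) = (((p**2 + p**2) + 4)*5)*(-1) = ((2*p**2 + 4)*5)*(-1) = ((4 + 2*p**2)*5)*(-1) = (20 + 10*p**2)*(-1) = -20 - 10*p**2)
(T(-15) + 1364)*(-275) = ((-20 - 10*(-15)**2) + 1364)*(-275) = ((-20 - 10*225) + 1364)*(-275) = ((-20 - 2250) + 1364)*(-275) = (-2270 + 1364)*(-275) = -906*(-275) = 249150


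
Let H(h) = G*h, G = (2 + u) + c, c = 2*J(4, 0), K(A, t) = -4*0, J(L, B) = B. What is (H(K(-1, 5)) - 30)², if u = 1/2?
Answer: 900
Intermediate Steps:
K(A, t) = 0
u = ½ ≈ 0.50000
c = 0 (c = 2*0 = 0)
G = 5/2 (G = (2 + ½) + 0 = 5/2 + 0 = 5/2 ≈ 2.5000)
H(h) = 5*h/2
(H(K(-1, 5)) - 30)² = ((5/2)*0 - 30)² = (0 - 30)² = (-30)² = 900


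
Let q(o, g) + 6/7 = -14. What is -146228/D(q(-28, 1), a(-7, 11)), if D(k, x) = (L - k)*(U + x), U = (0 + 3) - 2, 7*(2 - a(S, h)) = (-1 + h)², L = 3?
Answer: 7165172/9875 ≈ 725.59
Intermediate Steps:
a(S, h) = 2 - (-1 + h)²/7
q(o, g) = -104/7 (q(o, g) = -6/7 - 14 = -104/7)
U = 1 (U = 3 - 2 = 1)
D(k, x) = (1 + x)*(3 - k) (D(k, x) = (3 - k)*(1 + x) = (1 + x)*(3 - k))
-146228/D(q(-28, 1), a(-7, 11)) = -146228/(3 - 1*(-104/7) + 3*(2 - (-1 + 11)²/7) - 1*(-104/7)*(2 - (-1 + 11)²/7)) = -146228/(3 + 104/7 + 3*(2 - ⅐*10²) - 1*(-104/7)*(2 - ⅐*10²)) = -146228/(3 + 104/7 + 3*(2 - ⅐*100) - 1*(-104/7)*(2 - ⅐*100)) = -146228/(3 + 104/7 + 3*(2 - 100/7) - 1*(-104/7)*(2 - 100/7)) = -146228/(3 + 104/7 + 3*(-86/7) - 1*(-104/7)*(-86/7)) = -146228/(3 + 104/7 - 258/7 - 8944/49) = -146228/(-9875/49) = -146228*(-49/9875) = 7165172/9875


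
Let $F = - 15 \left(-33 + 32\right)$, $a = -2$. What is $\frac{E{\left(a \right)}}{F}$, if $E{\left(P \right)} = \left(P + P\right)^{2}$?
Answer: $\frac{16}{15} \approx 1.0667$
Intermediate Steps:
$F = 15$ ($F = \left(-15\right) \left(-1\right) = 15$)
$E{\left(P \right)} = 4 P^{2}$ ($E{\left(P \right)} = \left(2 P\right)^{2} = 4 P^{2}$)
$\frac{E{\left(a \right)}}{F} = \frac{4 \left(-2\right)^{2}}{15} = 4 \cdot 4 \cdot \frac{1}{15} = 16 \cdot \frac{1}{15} = \frac{16}{15}$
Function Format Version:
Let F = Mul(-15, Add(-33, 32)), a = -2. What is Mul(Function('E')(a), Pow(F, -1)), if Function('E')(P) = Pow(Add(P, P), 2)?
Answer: Rational(16, 15) ≈ 1.0667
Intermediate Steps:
F = 15 (F = Mul(-15, -1) = 15)
Function('E')(P) = Mul(4, Pow(P, 2)) (Function('E')(P) = Pow(Mul(2, P), 2) = Mul(4, Pow(P, 2)))
Mul(Function('E')(a), Pow(F, -1)) = Mul(Mul(4, Pow(-2, 2)), Pow(15, -1)) = Mul(Mul(4, 4), Rational(1, 15)) = Mul(16, Rational(1, 15)) = Rational(16, 15)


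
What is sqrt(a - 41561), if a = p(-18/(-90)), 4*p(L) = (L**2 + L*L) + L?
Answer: I*sqrt(4156093)/10 ≈ 203.86*I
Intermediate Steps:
p(L) = L**2/2 + L/4 (p(L) = ((L**2 + L*L) + L)/4 = ((L**2 + L**2) + L)/4 = (2*L**2 + L)/4 = (L + 2*L**2)/4 = L**2/2 + L/4)
a = 7/100 (a = (-18/(-90))*(1 + 2*(-18/(-90)))/4 = (-18*(-1/90))*(1 + 2*(-18*(-1/90)))/4 = (1/4)*(1/5)*(1 + 2*(1/5)) = (1/4)*(1/5)*(1 + 2/5) = (1/4)*(1/5)*(7/5) = 7/100 ≈ 0.070000)
sqrt(a - 41561) = sqrt(7/100 - 41561) = sqrt(-4156093/100) = I*sqrt(4156093)/10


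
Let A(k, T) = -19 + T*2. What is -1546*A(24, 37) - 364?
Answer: -85394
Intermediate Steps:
A(k, T) = -19 + 2*T
-1546*A(24, 37) - 364 = -1546*(-19 + 2*37) - 364 = -1546*(-19 + 74) - 364 = -1546*55 - 364 = -85030 - 364 = -85394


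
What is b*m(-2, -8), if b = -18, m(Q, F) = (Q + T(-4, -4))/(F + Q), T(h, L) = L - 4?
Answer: -18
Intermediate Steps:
T(h, L) = -4 + L
m(Q, F) = (-8 + Q)/(F + Q) (m(Q, F) = (Q + (-4 - 4))/(F + Q) = (Q - 8)/(F + Q) = (-8 + Q)/(F + Q))
b*m(-2, -8) = -18*(-8 - 2)/(-8 - 2) = -18*(-10)/(-10) = -(-9)*(-10)/5 = -18*1 = -18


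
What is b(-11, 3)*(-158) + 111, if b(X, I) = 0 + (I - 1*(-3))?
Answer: -837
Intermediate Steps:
b(X, I) = 3 + I (b(X, I) = 0 + (I + 3) = 0 + (3 + I) = 3 + I)
b(-11, 3)*(-158) + 111 = (3 + 3)*(-158) + 111 = 6*(-158) + 111 = -948 + 111 = -837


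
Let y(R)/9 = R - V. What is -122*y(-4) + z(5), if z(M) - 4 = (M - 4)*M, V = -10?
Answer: -6579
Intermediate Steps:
z(M) = 4 + M*(-4 + M) (z(M) = 4 + (M - 4)*M = 4 + (-4 + M)*M = 4 + M*(-4 + M))
y(R) = 90 + 9*R (y(R) = 9*(R - 1*(-10)) = 9*(R + 10) = 9*(10 + R) = 90 + 9*R)
-122*y(-4) + z(5) = -122*(90 + 9*(-4)) + (4 + 5**2 - 4*5) = -122*(90 - 36) + (4 + 25 - 20) = -122*54 + 9 = -6588 + 9 = -6579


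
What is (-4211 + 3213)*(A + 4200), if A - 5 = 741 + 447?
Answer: -5382214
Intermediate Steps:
A = 1193 (A = 5 + (741 + 447) = 5 + 1188 = 1193)
(-4211 + 3213)*(A + 4200) = (-4211 + 3213)*(1193 + 4200) = -998*5393 = -5382214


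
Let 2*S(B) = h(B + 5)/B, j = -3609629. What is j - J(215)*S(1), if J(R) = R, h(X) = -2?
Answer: -3609414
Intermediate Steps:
S(B) = -1/B (S(B) = (-2/B)/2 = -1/B)
j - J(215)*S(1) = -3609629 - 215*(-1/1) = -3609629 - 215*(-1*1) = -3609629 - 215*(-1) = -3609629 - 1*(-215) = -3609629 + 215 = -3609414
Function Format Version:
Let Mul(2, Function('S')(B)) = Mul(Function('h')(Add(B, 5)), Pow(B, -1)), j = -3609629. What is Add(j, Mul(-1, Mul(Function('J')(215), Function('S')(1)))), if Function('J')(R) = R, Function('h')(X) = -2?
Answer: -3609414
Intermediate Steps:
Function('S')(B) = Mul(-1, Pow(B, -1)) (Function('S')(B) = Mul(Rational(1, 2), Mul(-2, Pow(B, -1))) = Mul(-1, Pow(B, -1)))
Add(j, Mul(-1, Mul(Function('J')(215), Function('S')(1)))) = Add(-3609629, Mul(-1, Mul(215, Mul(-1, Pow(1, -1))))) = Add(-3609629, Mul(-1, Mul(215, Mul(-1, 1)))) = Add(-3609629, Mul(-1, Mul(215, -1))) = Add(-3609629, Mul(-1, -215)) = Add(-3609629, 215) = -3609414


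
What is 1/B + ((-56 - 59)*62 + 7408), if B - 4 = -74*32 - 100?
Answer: 684991/2464 ≈ 278.00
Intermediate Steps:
B = -2464 (B = 4 + (-74*32 - 100) = 4 + (-2368 - 100) = 4 - 2468 = -2464)
1/B + ((-56 - 59)*62 + 7408) = 1/(-2464) + ((-56 - 59)*62 + 7408) = -1/2464 + (-115*62 + 7408) = -1/2464 + (-7130 + 7408) = -1/2464 + 278 = 684991/2464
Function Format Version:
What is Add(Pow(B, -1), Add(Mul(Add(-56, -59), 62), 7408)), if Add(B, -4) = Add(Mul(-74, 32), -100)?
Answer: Rational(684991, 2464) ≈ 278.00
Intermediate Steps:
B = -2464 (B = Add(4, Add(Mul(-74, 32), -100)) = Add(4, Add(-2368, -100)) = Add(4, -2468) = -2464)
Add(Pow(B, -1), Add(Mul(Add(-56, -59), 62), 7408)) = Add(Pow(-2464, -1), Add(Mul(Add(-56, -59), 62), 7408)) = Add(Rational(-1, 2464), Add(Mul(-115, 62), 7408)) = Add(Rational(-1, 2464), Add(-7130, 7408)) = Add(Rational(-1, 2464), 278) = Rational(684991, 2464)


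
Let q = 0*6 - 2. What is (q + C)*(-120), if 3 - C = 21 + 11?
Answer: 3720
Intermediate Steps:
C = -29 (C = 3 - (21 + 11) = 3 - 1*32 = 3 - 32 = -29)
q = -2 (q = 0 - 2 = -2)
(q + C)*(-120) = (-2 - 29)*(-120) = -31*(-120) = 3720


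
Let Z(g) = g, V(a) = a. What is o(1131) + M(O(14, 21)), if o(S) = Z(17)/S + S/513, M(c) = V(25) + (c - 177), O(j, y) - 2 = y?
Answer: -8173145/64467 ≈ -126.78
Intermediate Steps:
O(j, y) = 2 + y
M(c) = -152 + c (M(c) = 25 + (c - 177) = 25 + (-177 + c) = -152 + c)
o(S) = 17/S + S/513
o(1131) + M(O(14, 21)) = (17/1131 + (1/513)*1131) + (-152 + (2 + 21)) = (17*(1/1131) + 377/171) + (-152 + 23) = (17/1131 + 377/171) - 129 = 143098/64467 - 129 = -8173145/64467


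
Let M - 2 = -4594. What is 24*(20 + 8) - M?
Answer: 5264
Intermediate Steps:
M = -4592 (M = 2 - 4594 = -4592)
24*(20 + 8) - M = 24*(20 + 8) - 1*(-4592) = 24*28 + 4592 = 672 + 4592 = 5264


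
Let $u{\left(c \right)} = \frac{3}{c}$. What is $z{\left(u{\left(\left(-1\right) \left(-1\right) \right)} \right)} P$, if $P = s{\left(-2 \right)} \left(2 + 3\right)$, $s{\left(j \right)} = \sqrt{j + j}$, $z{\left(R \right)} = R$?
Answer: $30 i \approx 30.0 i$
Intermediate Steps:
$s{\left(j \right)} = \sqrt{2} \sqrt{j}$ ($s{\left(j \right)} = \sqrt{2 j} = \sqrt{2} \sqrt{j}$)
$P = 10 i$ ($P = \sqrt{2} \sqrt{-2} \left(2 + 3\right) = \sqrt{2} i \sqrt{2} \cdot 5 = 2 i 5 = 10 i \approx 10.0 i$)
$z{\left(u{\left(\left(-1\right) \left(-1\right) \right)} \right)} P = \frac{3}{\left(-1\right) \left(-1\right)} 10 i = \frac{3}{1} \cdot 10 i = 3 \cdot 1 \cdot 10 i = 3 \cdot 10 i = 30 i$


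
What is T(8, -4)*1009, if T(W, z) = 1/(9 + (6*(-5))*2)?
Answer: -1009/51 ≈ -19.784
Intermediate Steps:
T(W, z) = -1/51 (T(W, z) = 1/(9 - 30*2) = 1/(9 - 60) = 1/(-51) = -1/51)
T(8, -4)*1009 = -1/51*1009 = -1009/51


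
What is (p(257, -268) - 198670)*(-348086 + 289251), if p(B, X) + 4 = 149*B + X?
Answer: 9451783915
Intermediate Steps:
p(B, X) = -4 + X + 149*B (p(B, X) = -4 + (149*B + X) = -4 + (X + 149*B) = -4 + X + 149*B)
(p(257, -268) - 198670)*(-348086 + 289251) = ((-4 - 268 + 149*257) - 198670)*(-348086 + 289251) = ((-4 - 268 + 38293) - 198670)*(-58835) = (38021 - 198670)*(-58835) = -160649*(-58835) = 9451783915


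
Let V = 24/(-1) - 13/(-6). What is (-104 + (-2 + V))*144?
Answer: -18408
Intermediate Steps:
V = -131/6 (V = 24*(-1) - 13*(-⅙) = -24 + 13/6 = -131/6 ≈ -21.833)
(-104 + (-2 + V))*144 = (-104 + (-2 - 131/6))*144 = (-104 - 143/6)*144 = -767/6*144 = -18408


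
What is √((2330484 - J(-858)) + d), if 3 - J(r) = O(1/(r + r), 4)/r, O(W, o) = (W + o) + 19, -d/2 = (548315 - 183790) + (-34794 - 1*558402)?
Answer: √8209179644954/1716 ≈ 1669.7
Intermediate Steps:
d = 457342 (d = -2*((548315 - 183790) + (-34794 - 1*558402)) = -2*(364525 + (-34794 - 558402)) = -2*(364525 - 593196) = -2*(-228671) = 457342)
O(W, o) = 19 + W + o
J(r) = 3 - (23 + 1/(2*r))/r (J(r) = 3 - (19 + 1/(r + r) + 4)/r = 3 - (19 + 1/(2*r) + 4)/r = 3 - (23 + 1/(2*r))/r)
√((2330484 - J(-858)) + d) = √((2330484 - (3 - 23/(-858) - ½/(-858)²)) + 457342) = √((2330484 - (3 - 23*(-1/858) - ½*1/736164)) + 457342) = √((2330484 - (3 + 23/858 - 1/1472328)) + 457342) = √((2330484 - 1*4456451/1472328) + 457342) = √((2330484 - 4456451/1472328) + 457342) = √(3431232390301/1472328 + 457342) = √(4104589822477/1472328) = √8209179644954/1716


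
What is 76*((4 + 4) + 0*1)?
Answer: 608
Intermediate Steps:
76*((4 + 4) + 0*1) = 76*(8 + 0) = 76*8 = 608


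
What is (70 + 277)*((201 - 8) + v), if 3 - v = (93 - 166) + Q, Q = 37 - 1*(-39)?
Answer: 66971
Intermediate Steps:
Q = 76 (Q = 37 + 39 = 76)
v = 0 (v = 3 - ((93 - 166) + 76) = 3 - (-73 + 76) = 3 - 1*3 = 3 - 3 = 0)
(70 + 277)*((201 - 8) + v) = (70 + 277)*((201 - 8) + 0) = 347*(193 + 0) = 347*193 = 66971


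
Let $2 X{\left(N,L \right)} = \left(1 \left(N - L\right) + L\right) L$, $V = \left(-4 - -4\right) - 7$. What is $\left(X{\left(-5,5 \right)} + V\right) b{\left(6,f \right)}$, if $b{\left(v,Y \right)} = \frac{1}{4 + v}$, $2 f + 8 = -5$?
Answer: $- \frac{39}{20} \approx -1.95$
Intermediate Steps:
$f = - \frac{13}{2}$ ($f = -4 + \frac{1}{2} \left(-5\right) = -4 - \frac{5}{2} = - \frac{13}{2} \approx -6.5$)
$V = -7$ ($V = \left(-4 + 4\right) - 7 = 0 - 7 = -7$)
$X{\left(N,L \right)} = \frac{L N}{2}$ ($X{\left(N,L \right)} = \frac{\left(1 \left(N - L\right) + L\right) L}{2} = \frac{\left(\left(N - L\right) + L\right) L}{2} = \frac{N L}{2} = \frac{L N}{2}$)
$\left(X{\left(-5,5 \right)} + V\right) b{\left(6,f \right)} = \frac{\frac{1}{2} \cdot 5 \left(-5\right) - 7}{4 + 6} = \frac{- \frac{25}{2} - 7}{10} = \left(- \frac{39}{2}\right) \frac{1}{10} = - \frac{39}{20}$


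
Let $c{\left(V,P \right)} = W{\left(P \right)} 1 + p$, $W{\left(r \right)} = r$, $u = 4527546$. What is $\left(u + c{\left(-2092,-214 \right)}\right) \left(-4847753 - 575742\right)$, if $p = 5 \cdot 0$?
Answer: $-24553962465340$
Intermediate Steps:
$p = 0$
$c{\left(V,P \right)} = P$ ($c{\left(V,P \right)} = P 1 + 0 = P + 0 = P$)
$\left(u + c{\left(-2092,-214 \right)}\right) \left(-4847753 - 575742\right) = \left(4527546 - 214\right) \left(-4847753 - 575742\right) = 4527332 \left(-5423495\right) = -24553962465340$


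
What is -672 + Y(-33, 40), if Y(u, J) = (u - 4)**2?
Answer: 697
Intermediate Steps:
Y(u, J) = (-4 + u)**2
-672 + Y(-33, 40) = -672 + (-4 - 33)**2 = -672 + (-37)**2 = -672 + 1369 = 697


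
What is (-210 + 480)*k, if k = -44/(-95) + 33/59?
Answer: 309474/1121 ≈ 276.07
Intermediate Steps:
k = 5731/5605 (k = -44*(-1/95) + 33*(1/59) = 44/95 + 33/59 = 5731/5605 ≈ 1.0225)
(-210 + 480)*k = (-210 + 480)*(5731/5605) = 270*(5731/5605) = 309474/1121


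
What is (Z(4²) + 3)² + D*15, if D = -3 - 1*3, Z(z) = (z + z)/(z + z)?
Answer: -74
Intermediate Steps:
Z(z) = 1 (Z(z) = (2*z)/((2*z)) = (2*z)*(1/(2*z)) = 1)
D = -6 (D = -3 - 3 = -6)
(Z(4²) + 3)² + D*15 = (1 + 3)² - 6*15 = 4² - 90 = 16 - 90 = -74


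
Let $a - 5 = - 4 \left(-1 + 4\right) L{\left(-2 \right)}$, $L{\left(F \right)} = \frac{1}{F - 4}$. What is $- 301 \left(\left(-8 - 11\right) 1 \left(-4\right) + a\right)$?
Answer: $-24983$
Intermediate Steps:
$L{\left(F \right)} = \frac{1}{-4 + F}$
$a = 7$ ($a = 5 + \frac{\left(-4\right) \left(-1 + 4\right)}{-4 - 2} = 5 + \frac{\left(-4\right) 3}{-6} = 5 - -2 = 5 + 2 = 7$)
$- 301 \left(\left(-8 - 11\right) 1 \left(-4\right) + a\right) = - 301 \left(\left(-8 - 11\right) 1 \left(-4\right) + 7\right) = - 301 \left(\left(-19\right) \left(-4\right) + 7\right) = - 301 \left(76 + 7\right) = \left(-301\right) 83 = -24983$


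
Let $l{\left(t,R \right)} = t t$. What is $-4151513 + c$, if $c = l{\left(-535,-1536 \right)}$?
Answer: $-3865288$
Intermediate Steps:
$l{\left(t,R \right)} = t^{2}$
$c = 286225$ ($c = \left(-535\right)^{2} = 286225$)
$-4151513 + c = -4151513 + 286225 = -3865288$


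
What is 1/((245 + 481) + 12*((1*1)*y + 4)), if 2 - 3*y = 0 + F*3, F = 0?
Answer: 1/782 ≈ 0.0012788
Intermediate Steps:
y = 2/3 (y = 2/3 - (0 + 0*3)/3 = 2/3 - (0 + 0)/3 = 2/3 - 1/3*0 = 2/3 + 0 = 2/3 ≈ 0.66667)
1/((245 + 481) + 12*((1*1)*y + 4)) = 1/((245 + 481) + 12*((1*1)*(2/3) + 4)) = 1/(726 + 12*(1*(2/3) + 4)) = 1/(726 + 12*(2/3 + 4)) = 1/(726 + 12*(14/3)) = 1/(726 + 56) = 1/782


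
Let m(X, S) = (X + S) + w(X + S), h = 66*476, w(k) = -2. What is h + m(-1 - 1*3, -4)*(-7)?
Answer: 31486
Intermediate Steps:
h = 31416
m(X, S) = -2 + S + X (m(X, S) = (X + S) - 2 = (S + X) - 2 = -2 + S + X)
h + m(-1 - 1*3, -4)*(-7) = 31416 + (-2 - 4 + (-1 - 1*3))*(-7) = 31416 + (-2 - 4 + (-1 - 3))*(-7) = 31416 + (-2 - 4 - 4)*(-7) = 31416 - 10*(-7) = 31416 + 70 = 31486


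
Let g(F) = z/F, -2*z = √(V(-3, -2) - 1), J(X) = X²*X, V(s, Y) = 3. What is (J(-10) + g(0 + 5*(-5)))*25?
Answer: -25000 + √2/2 ≈ -24999.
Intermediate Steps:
J(X) = X³
z = -√2/2 (z = -√(3 - 1)/2 = -√2/2 ≈ -0.70711)
g(F) = -√2/(2*F) (g(F) = (-√2/2)/F = -√2/(2*F))
(J(-10) + g(0 + 5*(-5)))*25 = ((-10)³ - √2/(2*(0 + 5*(-5))))*25 = (-1000 - √2/(2*(0 - 25)))*25 = (-1000 - ½*√2/(-25))*25 = (-1000 - ½*√2*(-1/25))*25 = (-1000 + √2/50)*25 = -25000 + √2/2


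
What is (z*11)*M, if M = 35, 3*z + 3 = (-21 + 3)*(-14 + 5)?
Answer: 20405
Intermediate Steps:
z = 53 (z = -1 + ((-21 + 3)*(-14 + 5))/3 = -1 + (-18*(-9))/3 = -1 + (⅓)*162 = -1 + 54 = 53)
(z*11)*M = (53*11)*35 = 583*35 = 20405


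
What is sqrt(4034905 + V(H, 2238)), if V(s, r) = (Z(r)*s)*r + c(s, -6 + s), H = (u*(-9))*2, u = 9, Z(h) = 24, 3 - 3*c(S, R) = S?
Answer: 4*I*sqrt(291649) ≈ 2160.2*I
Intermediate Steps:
c(S, R) = 1 - S/3
H = -162 (H = (9*(-9))*2 = -81*2 = -162)
V(s, r) = 1 - s/3 + 24*r*s (V(s, r) = (24*s)*r + (1 - s/3) = 24*r*s + (1 - s/3) = 1 - s/3 + 24*r*s)
sqrt(4034905 + V(H, 2238)) = sqrt(4034905 + (1 - 1/3*(-162) + 24*2238*(-162))) = sqrt(4034905 + (1 + 54 - 8701344)) = sqrt(4034905 - 8701289) = sqrt(-4666384) = 4*I*sqrt(291649)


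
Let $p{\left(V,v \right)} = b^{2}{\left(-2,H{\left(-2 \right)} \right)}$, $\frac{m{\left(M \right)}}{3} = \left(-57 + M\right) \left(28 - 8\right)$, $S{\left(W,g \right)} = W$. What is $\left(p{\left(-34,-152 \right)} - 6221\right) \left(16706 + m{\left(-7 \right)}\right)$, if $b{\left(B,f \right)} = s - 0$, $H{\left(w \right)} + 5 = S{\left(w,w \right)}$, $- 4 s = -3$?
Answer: $- \frac{640257191}{8} \approx -8.0032 \cdot 10^{7}$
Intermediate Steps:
$s = \frac{3}{4}$ ($s = \left(- \frac{1}{4}\right) \left(-3\right) = \frac{3}{4} \approx 0.75$)
$H{\left(w \right)} = -5 + w$
$m{\left(M \right)} = -3420 + 60 M$ ($m{\left(M \right)} = 3 \left(-57 + M\right) \left(28 - 8\right) = 3 \left(-57 + M\right) 20 = 3 \left(-1140 + 20 M\right) = -3420 + 60 M$)
$b{\left(B,f \right)} = \frac{3}{4}$ ($b{\left(B,f \right)} = \frac{3}{4} - 0 = \frac{3}{4} + 0 = \frac{3}{4}$)
$p{\left(V,v \right)} = \frac{9}{16}$ ($p{\left(V,v \right)} = \left(\frac{3}{4}\right)^{2} = \frac{9}{16}$)
$\left(p{\left(-34,-152 \right)} - 6221\right) \left(16706 + m{\left(-7 \right)}\right) = \left(\frac{9}{16} - 6221\right) \left(16706 + \left(-3420 + 60 \left(-7\right)\right)\right) = - \frac{99527 \left(16706 - 3840\right)}{16} = \left(- \frac{99527}{16}\right) 12866 = - \frac{640257191}{8}$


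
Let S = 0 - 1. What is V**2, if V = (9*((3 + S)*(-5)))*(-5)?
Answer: 202500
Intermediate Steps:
S = -1
V = 450 (V = (9*((3 - 1)*(-5)))*(-5) = (9*(2*(-5)))*(-5) = (9*(-10))*(-5) = -90*(-5) = 450)
V**2 = 450**2 = 202500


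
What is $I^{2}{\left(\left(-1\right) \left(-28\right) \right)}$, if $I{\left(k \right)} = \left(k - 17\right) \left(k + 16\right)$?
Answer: $234256$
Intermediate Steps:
$I{\left(k \right)} = \left(-17 + k\right) \left(16 + k\right)$
$I^{2}{\left(\left(-1\right) \left(-28\right) \right)} = \left(-272 + \left(\left(-1\right) \left(-28\right)\right)^{2} - \left(-1\right) \left(-28\right)\right)^{2} = \left(-272 + 28^{2} - 28\right)^{2} = \left(-272 + 784 - 28\right)^{2} = 484^{2} = 234256$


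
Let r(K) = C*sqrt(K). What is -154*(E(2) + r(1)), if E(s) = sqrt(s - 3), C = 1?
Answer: -154 - 154*I ≈ -154.0 - 154.0*I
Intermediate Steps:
r(K) = sqrt(K) (r(K) = 1*sqrt(K) = sqrt(K))
E(s) = sqrt(-3 + s)
-154*(E(2) + r(1)) = -154*(sqrt(-3 + 2) + sqrt(1)) = -154*(sqrt(-1) + 1) = -154*(I + 1) = -154*(1 + I) = -154 - 154*I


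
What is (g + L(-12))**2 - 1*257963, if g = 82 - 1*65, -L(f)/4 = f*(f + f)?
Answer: 1030262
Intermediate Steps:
L(f) = -8*f**2 (L(f) = -4*f*(f + f) = -4*f*2*f = -8*f**2)
g = 17 (g = 82 - 65 = 17)
(g + L(-12))**2 - 1*257963 = (17 - 8*(-12)**2)**2 - 1*257963 = (17 - 8*144)**2 - 257963 = (17 - 1152)**2 - 257963 = (-1135)**2 - 257963 = 1288225 - 257963 = 1030262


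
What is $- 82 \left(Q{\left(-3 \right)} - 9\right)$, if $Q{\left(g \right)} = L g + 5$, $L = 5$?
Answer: $1558$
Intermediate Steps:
$Q{\left(g \right)} = 5 + 5 g$ ($Q{\left(g \right)} = 5 g + 5 = 5 + 5 g$)
$- 82 \left(Q{\left(-3 \right)} - 9\right) = - 82 \left(\left(5 + 5 \left(-3\right)\right) - 9\right) = - 82 \left(\left(5 - 15\right) - 9\right) = - 82 \left(-10 - 9\right) = \left(-82\right) \left(-19\right) = 1558$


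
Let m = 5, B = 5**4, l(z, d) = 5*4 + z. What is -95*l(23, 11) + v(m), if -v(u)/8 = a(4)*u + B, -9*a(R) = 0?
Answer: -9085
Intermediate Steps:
a(R) = 0 (a(R) = -1/9*0 = 0)
l(z, d) = 20 + z
B = 625
v(u) = -5000 (v(u) = -8*(0*u + 625) = -8*(0 + 625) = -8*625 = -5000)
-95*l(23, 11) + v(m) = -95*(20 + 23) - 5000 = -95*43 - 5000 = -4085 - 5000 = -9085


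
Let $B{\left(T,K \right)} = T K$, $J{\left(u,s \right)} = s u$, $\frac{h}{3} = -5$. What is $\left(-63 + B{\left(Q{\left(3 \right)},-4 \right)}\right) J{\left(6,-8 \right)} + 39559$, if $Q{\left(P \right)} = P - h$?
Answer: $46039$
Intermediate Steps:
$h = -15$ ($h = 3 \left(-5\right) = -15$)
$Q{\left(P \right)} = 15 + P$ ($Q{\left(P \right)} = P - -15 = P + 15 = 15 + P$)
$B{\left(T,K \right)} = K T$
$\left(-63 + B{\left(Q{\left(3 \right)},-4 \right)}\right) J{\left(6,-8 \right)} + 39559 = \left(-63 - 4 \left(15 + 3\right)\right) \left(\left(-8\right) 6\right) + 39559 = \left(-63 - 72\right) \left(-48\right) + 39559 = \left(-135\right) \left(-48\right) + 39559 = 6480 + 39559 = 46039$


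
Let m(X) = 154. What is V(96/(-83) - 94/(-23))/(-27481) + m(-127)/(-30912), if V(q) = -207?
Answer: 154765/60678048 ≈ 0.0025506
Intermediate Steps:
V(96/(-83) - 94/(-23))/(-27481) + m(-127)/(-30912) = -207/(-27481) + 154/(-30912) = -207*(-1/27481) + 154*(-1/30912) = 207/27481 - 11/2208 = 154765/60678048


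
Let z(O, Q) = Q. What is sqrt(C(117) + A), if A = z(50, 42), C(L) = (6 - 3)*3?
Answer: sqrt(51) ≈ 7.1414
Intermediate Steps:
C(L) = 9 (C(L) = 3*3 = 9)
A = 42
sqrt(C(117) + A) = sqrt(9 + 42) = sqrt(51)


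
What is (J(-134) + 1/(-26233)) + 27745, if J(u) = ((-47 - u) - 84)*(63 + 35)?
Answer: 735547086/26233 ≈ 28039.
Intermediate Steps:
J(u) = -12838 - 98*u (J(u) = (-131 - u)*98 = -12838 - 98*u)
(J(-134) + 1/(-26233)) + 27745 = ((-12838 - 98*(-134)) + 1/(-26233)) + 27745 = ((-12838 + 13132) - 1/26233) + 27745 = (294 - 1/26233) + 27745 = 7712501/26233 + 27745 = 735547086/26233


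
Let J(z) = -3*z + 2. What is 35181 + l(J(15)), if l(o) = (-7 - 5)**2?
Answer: 35325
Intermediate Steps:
J(z) = 2 - 3*z
l(o) = 144 (l(o) = (-12)**2 = 144)
35181 + l(J(15)) = 35181 + 144 = 35325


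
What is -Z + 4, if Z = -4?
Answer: 8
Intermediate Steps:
-Z + 4 = -1*(-4) + 4 = 4 + 4 = 8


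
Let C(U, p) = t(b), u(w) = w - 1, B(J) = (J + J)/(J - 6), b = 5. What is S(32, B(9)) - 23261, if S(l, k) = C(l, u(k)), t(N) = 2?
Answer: -23259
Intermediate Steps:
B(J) = 2*J/(-6 + J) (B(J) = (2*J)/(-6 + J) = 2*J/(-6 + J))
u(w) = -1 + w
C(U, p) = 2
S(l, k) = 2
S(32, B(9)) - 23261 = 2 - 23261 = -23259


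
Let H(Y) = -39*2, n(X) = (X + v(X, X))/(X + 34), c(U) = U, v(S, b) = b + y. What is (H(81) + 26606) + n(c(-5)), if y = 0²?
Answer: 769302/29 ≈ 26528.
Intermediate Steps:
y = 0
v(S, b) = b (v(S, b) = b + 0 = b)
n(X) = 2*X/(34 + X) (n(X) = (X + X)/(X + 34) = (2*X)/(34 + X) = 2*X/(34 + X))
H(Y) = -78
(H(81) + 26606) + n(c(-5)) = (-78 + 26606) + 2*(-5)/(34 - 5) = 26528 + 2*(-5)/29 = 26528 + 2*(-5)*(1/29) = 26528 - 10/29 = 769302/29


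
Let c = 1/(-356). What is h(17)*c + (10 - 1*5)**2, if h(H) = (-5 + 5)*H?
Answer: 25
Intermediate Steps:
h(H) = 0 (h(H) = 0*H = 0)
c = -1/356 ≈ -0.0028090
h(17)*c + (10 - 1*5)**2 = 0*(-1/356) + (10 - 1*5)**2 = 0 + (10 - 5)**2 = 0 + 5**2 = 0 + 25 = 25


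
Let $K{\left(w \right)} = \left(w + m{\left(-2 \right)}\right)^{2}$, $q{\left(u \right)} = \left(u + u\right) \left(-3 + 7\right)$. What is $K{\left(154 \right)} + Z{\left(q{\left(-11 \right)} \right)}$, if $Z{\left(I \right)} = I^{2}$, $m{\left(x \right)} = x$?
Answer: $30848$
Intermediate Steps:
$q{\left(u \right)} = 8 u$ ($q{\left(u \right)} = 2 u 4 = 8 u$)
$K{\left(w \right)} = \left(-2 + w\right)^{2}$ ($K{\left(w \right)} = \left(w - 2\right)^{2} = \left(-2 + w\right)^{2}$)
$K{\left(154 \right)} + Z{\left(q{\left(-11 \right)} \right)} = \left(-2 + 154\right)^{2} + \left(8 \left(-11\right)\right)^{2} = 152^{2} + \left(-88\right)^{2} = 23104 + 7744 = 30848$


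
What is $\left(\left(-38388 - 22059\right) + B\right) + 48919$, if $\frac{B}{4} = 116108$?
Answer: $452904$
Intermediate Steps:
$B = 464432$ ($B = 4 \cdot 116108 = 464432$)
$\left(\left(-38388 - 22059\right) + B\right) + 48919 = \left(\left(-38388 - 22059\right) + 464432\right) + 48919 = \left(-60447 + 464432\right) + 48919 = 403985 + 48919 = 452904$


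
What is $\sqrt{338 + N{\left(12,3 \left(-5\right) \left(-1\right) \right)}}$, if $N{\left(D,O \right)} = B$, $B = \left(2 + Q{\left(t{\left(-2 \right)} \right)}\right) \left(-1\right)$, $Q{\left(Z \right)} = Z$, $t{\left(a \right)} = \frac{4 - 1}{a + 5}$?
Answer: $\sqrt{335} \approx 18.303$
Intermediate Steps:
$t{\left(a \right)} = \frac{3}{5 + a}$
$B = -3$ ($B = \left(2 + \frac{3}{5 - 2}\right) \left(-1\right) = \left(2 + \frac{3}{3}\right) \left(-1\right) = \left(2 + 3 \cdot \frac{1}{3}\right) \left(-1\right) = \left(2 + 1\right) \left(-1\right) = 3 \left(-1\right) = -3$)
$N{\left(D,O \right)} = -3$
$\sqrt{338 + N{\left(12,3 \left(-5\right) \left(-1\right) \right)}} = \sqrt{338 - 3} = \sqrt{335}$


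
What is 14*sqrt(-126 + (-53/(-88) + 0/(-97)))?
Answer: 7*I*sqrt(242770)/22 ≈ 156.77*I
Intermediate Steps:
14*sqrt(-126 + (-53/(-88) + 0/(-97))) = 14*sqrt(-126 + (-53*(-1/88) + 0*(-1/97))) = 14*sqrt(-126 + (53/88 + 0)) = 14*sqrt(-126 + 53/88) = 14*sqrt(-11035/88) = 14*(I*sqrt(242770)/44) = 7*I*sqrt(242770)/22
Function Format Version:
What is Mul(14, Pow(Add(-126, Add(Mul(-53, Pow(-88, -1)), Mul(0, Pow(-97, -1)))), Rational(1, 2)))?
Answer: Mul(Rational(7, 22), I, Pow(242770, Rational(1, 2))) ≈ Mul(156.77, I)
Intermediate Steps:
Mul(14, Pow(Add(-126, Add(Mul(-53, Pow(-88, -1)), Mul(0, Pow(-97, -1)))), Rational(1, 2))) = Mul(14, Pow(Add(-126, Add(Mul(-53, Rational(-1, 88)), Mul(0, Rational(-1, 97)))), Rational(1, 2))) = Mul(14, Pow(Add(-126, Add(Rational(53, 88), 0)), Rational(1, 2))) = Mul(14, Pow(Add(-126, Rational(53, 88)), Rational(1, 2))) = Mul(14, Pow(Rational(-11035, 88), Rational(1, 2))) = Mul(14, Mul(Rational(1, 44), I, Pow(242770, Rational(1, 2)))) = Mul(Rational(7, 22), I, Pow(242770, Rational(1, 2)))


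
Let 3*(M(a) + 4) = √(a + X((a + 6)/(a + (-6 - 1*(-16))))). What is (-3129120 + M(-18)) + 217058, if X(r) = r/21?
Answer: -2912066 + I*√3514/42 ≈ -2.9121e+6 + 1.4114*I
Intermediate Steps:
X(r) = r/21 (X(r) = r*(1/21) = r/21)
M(a) = -4 + √(a + (6 + a)/(21*(10 + a)))/3 (M(a) = -4 + √(a + ((a + 6)/(a + (-6 - 1*(-16))))/21)/3 = -4 + √(a + ((6 + a)/(a + (-6 + 16)))/21)/3 = -4 + √(a + ((6 + a)/(a + 10))/21)/3 = -4 + √(a + ((6 + a)/(10 + a))/21)/3 = -4 + √(a + (6 + a)/(21*(10 + a)))/3)
(-3129120 + M(-18)) + 217058 = (-3129120 + (-4 + √(126/(10 - 18) + 441*(-18) + 21*(-18)/(10 - 18))/63)) + 217058 = (-3129120 + (-4 + √(126/(-8) - 7938 + 21*(-18)/(-8))/63)) + 217058 = (-3129120 + (-4 + √(126*(-⅛) - 7938 + 21*(-18)*(-⅛))/63)) + 217058 = (-3129120 + (-4 + √(-63/4 - 7938 + 189/4)/63)) + 217058 = (-3129120 + (-4 + √(-15813/2)/63)) + 217058 = (-3129120 + (-4 + (3*I*√3514/2)/63)) + 217058 = (-3129120 + (-4 + I*√3514/42)) + 217058 = (-3129124 + I*√3514/42) + 217058 = -2912066 + I*√3514/42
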